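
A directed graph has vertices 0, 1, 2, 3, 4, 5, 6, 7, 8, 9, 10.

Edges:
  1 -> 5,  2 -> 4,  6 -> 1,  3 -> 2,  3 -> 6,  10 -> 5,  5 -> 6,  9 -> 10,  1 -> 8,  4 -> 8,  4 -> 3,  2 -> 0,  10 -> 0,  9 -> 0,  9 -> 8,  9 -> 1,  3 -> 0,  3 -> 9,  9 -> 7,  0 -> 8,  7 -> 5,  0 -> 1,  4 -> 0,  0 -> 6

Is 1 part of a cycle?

1 is on a cycle iff 1 can reach itself via ≥1 edge.
1 → 5 → 6 → 1 — yes.

Yes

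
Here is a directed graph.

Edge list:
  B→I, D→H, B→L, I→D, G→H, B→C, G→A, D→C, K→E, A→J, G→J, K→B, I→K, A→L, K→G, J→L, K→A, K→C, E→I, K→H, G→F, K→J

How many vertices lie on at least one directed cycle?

4

A vertex is on a directed cycle iff it belongs to a strongly connected component of size ≥ 2 (or has a self-loop).
The vertices on cycles are {B, E, I, K} — 4 in total.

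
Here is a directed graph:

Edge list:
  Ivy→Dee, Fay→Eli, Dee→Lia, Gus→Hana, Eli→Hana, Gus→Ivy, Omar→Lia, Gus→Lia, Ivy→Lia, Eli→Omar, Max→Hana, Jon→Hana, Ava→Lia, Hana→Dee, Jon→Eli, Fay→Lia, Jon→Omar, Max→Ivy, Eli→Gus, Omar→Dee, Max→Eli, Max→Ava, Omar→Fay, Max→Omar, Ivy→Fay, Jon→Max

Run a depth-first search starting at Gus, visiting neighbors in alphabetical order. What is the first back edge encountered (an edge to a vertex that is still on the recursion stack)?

Eli->Gus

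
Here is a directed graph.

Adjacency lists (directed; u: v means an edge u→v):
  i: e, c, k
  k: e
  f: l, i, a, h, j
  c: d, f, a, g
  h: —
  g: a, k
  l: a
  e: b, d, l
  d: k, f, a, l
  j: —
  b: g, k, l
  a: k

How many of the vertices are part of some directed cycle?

A vertex is on a directed cycle iff it belongs to a strongly connected component of size ≥ 2 (or has a self-loop).
The vertices on cycles are {a, b, c, d, e, f, g, i, k, l} — 10 in total.

10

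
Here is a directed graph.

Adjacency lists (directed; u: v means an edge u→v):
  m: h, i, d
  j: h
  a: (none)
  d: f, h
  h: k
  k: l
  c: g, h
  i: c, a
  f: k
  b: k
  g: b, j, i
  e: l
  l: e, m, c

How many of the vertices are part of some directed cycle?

A vertex is on a directed cycle iff it belongs to a strongly connected component of size ≥ 2 (or has a self-loop).
The vertices on cycles are {b, c, d, e, f, g, h, i, j, k, l, m} — 12 in total.

12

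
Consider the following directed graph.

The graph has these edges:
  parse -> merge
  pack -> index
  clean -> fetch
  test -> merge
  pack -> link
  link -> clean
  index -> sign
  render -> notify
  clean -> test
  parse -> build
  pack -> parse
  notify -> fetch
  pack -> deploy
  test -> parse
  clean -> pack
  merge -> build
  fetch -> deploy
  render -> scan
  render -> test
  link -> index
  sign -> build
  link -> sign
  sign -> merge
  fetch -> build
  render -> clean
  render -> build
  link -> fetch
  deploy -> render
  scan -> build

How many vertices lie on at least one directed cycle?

7

A vertex is on a directed cycle iff it belongs to a strongly connected component of size ≥ 2 (or has a self-loop).
The vertices on cycles are {link, pack, clean, fetch, deploy, notify, render} — 7 in total.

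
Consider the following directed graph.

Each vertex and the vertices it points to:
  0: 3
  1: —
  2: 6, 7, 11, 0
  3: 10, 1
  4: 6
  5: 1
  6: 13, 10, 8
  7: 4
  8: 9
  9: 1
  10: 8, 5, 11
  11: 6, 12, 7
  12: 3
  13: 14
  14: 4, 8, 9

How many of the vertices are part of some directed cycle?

9

A vertex is on a directed cycle iff it belongs to a strongly connected component of size ≥ 2 (or has a self-loop).
The vertices on cycles are {3, 4, 6, 7, 10, 11, 12, 13, 14} — 9 in total.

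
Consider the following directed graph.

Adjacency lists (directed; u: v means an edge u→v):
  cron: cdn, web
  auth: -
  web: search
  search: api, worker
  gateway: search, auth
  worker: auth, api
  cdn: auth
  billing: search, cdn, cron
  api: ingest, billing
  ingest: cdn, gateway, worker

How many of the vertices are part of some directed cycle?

8

A vertex is on a directed cycle iff it belongs to a strongly connected component of size ≥ 2 (or has a self-loop).
The vertices on cycles are {api, web, cron, ingest, search, worker, billing, gateway} — 8 in total.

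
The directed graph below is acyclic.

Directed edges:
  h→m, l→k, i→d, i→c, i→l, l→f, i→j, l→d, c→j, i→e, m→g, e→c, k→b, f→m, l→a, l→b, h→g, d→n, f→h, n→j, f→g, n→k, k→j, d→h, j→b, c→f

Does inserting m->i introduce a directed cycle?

Yes

Adding m→i creates a cycle iff i can already reach m.
Path from i: i → l → f → m.
So i → … → m → i is a cycle.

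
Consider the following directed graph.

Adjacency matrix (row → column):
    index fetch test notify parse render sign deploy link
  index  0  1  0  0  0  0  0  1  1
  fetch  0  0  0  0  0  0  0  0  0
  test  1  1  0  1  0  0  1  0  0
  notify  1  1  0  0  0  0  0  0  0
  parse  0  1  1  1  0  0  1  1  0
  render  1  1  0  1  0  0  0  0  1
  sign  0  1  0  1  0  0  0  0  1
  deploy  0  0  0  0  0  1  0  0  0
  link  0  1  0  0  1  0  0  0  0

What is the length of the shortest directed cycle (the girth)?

3

For each vertex v, BFS finds the shortest path from v back to v.
The shortest such closed walk is parse → sign → link → parse, length 3.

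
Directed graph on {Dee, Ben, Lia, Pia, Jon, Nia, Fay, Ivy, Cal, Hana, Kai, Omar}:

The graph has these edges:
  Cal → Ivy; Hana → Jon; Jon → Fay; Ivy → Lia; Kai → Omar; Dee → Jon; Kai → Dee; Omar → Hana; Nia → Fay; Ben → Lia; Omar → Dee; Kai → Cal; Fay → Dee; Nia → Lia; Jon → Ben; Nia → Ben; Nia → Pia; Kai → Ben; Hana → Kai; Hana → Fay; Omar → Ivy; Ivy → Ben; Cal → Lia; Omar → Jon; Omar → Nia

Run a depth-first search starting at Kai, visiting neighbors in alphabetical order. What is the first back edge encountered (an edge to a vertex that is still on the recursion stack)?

DFS from Kai (visiting neighbors in alphabetical order); mark gray on enter, black on exit:
Kai gray
  Ben gray
    Lia gray
    Lia black
  Ben black
  Cal gray
    Ivy gray
      Ivy→Ben: Ben black — skip
      Ivy→Lia: Lia black — skip
    Ivy black
    Cal→Lia: Lia black — skip
  Cal black
  Dee gray
    Jon gray
      Jon→Ben: Ben black — skip
      Fay gray
        Fay→Dee: Dee is gray → back edge
First back edge: Fay → Dee.

Fay->Dee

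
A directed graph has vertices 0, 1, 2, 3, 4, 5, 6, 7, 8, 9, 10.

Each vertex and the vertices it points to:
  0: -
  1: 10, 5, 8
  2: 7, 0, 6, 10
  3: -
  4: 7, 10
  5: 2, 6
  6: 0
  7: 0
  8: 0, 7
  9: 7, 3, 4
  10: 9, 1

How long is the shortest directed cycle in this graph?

For each vertex v, BFS finds the shortest path from v back to v.
The shortest such closed walk is 10 → 1 → 10, length 2.

2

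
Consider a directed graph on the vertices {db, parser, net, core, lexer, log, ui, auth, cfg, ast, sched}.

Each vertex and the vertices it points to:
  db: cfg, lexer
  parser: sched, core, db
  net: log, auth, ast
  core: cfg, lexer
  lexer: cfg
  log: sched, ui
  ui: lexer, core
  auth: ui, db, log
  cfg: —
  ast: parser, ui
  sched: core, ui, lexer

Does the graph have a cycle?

DFS with white/gray/black marking, starting from core:
core gray
  cfg gray
  cfg black
  lexer gray
    lexer→cfg: cfg black — skip
  lexer black
core black
db gray
  db→cfg: cfg black — skip
  db→lexer: lexer black — skip
db black
parser gray
  sched gray
    sched→core: core black — skip
    ui gray
      ui→lexer: lexer black — skip
      ui→core: core black — skip
    ui black
    sched→lexer: lexer black — skip
  sched black
  parser→core: core black — skip
  parser→db: db black — skip
parser black
net gray
  log gray
    log→sched: sched black — skip
    log→ui: ui black — skip
  log black
  auth gray
    auth→ui: ui black — skip
    auth→db: db black — skip
    auth→log: log black — skip
  auth black
  ast gray
    ast→parser: parser black — skip
    ast→ui: ui black — skip
  ast black
net black
Every edge goes to a white or black vertex — no back edge, so the graph is acyclic.

No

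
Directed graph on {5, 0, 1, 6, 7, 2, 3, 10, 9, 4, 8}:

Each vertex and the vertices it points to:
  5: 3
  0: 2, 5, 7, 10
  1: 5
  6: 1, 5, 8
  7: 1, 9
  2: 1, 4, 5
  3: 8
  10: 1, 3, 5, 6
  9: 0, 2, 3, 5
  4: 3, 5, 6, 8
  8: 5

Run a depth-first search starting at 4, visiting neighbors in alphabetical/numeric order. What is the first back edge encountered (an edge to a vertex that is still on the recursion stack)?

5→3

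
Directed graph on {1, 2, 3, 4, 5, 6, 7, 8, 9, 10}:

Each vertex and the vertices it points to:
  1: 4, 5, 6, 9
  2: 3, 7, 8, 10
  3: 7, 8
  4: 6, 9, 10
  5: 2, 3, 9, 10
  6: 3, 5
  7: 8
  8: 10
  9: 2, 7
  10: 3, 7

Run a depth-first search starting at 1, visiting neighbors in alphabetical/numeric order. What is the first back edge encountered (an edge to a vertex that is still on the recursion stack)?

DFS from 1 (visiting neighbors in alphabetical/numeric order); mark gray on enter, black on exit:
1 gray
  4 gray
    6 gray
      3 gray
        7 gray
          8 gray
            10 gray
              10→3: 3 is gray → back edge
First back edge: 10 → 3.

10→3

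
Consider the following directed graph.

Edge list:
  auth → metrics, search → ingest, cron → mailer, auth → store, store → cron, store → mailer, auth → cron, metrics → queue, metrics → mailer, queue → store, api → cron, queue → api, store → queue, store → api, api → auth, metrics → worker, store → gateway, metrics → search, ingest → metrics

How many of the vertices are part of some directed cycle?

7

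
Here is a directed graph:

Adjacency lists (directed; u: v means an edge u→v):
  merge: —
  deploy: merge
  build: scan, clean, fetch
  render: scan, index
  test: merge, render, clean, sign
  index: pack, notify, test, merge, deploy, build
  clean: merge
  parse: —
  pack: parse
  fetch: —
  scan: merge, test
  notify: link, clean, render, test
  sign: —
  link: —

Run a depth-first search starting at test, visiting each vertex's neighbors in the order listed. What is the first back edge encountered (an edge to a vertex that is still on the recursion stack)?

DFS from test (visiting each vertex's neighbors in the order listed); mark gray on enter, black on exit:
test gray
  merge gray
  merge black
  render gray
    scan gray
      scan→merge: merge black — skip
      scan→test: test is gray → back edge
First back edge: scan → test.

scan→test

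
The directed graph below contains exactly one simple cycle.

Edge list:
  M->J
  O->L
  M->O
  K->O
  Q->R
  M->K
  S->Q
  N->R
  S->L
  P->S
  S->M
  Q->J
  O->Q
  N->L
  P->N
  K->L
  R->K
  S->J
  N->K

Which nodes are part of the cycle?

DFS with gray/black marking from Q:
Q gray
  R gray
    K gray
      L gray
      L black
      O gray
        O→L: L black — skip
        O→Q: Q is gray → back edge
Back edge closes the cycle Q → R → K → O → Q; its vertices are {K, O, Q, R}.

K, O, Q, R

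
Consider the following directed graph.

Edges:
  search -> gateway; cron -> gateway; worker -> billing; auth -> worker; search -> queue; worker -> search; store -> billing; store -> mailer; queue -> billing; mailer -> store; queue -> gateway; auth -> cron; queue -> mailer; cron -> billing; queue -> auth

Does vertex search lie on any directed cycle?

search is on a cycle iff search can reach itself via ≥1 edge.
search → queue → auth → worker → search — yes.

Yes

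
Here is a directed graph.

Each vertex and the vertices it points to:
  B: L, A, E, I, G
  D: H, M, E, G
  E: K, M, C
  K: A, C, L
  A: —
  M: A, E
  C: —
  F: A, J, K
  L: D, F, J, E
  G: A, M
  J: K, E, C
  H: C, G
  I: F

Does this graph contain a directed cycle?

Yes

DFS with white/gray/black marking, starting from E:
E gray
  K gray
    A gray
    A black
    C gray
    C black
    L gray
      D gray
        H gray
          H→C: C black — skip
          G gray
            G→A: A black — skip
            M gray
              M→A: A black — skip
              M→E: E is gray → back edge
Back edge found, so a cycle exists: E → K → L → D → H → G → M → E.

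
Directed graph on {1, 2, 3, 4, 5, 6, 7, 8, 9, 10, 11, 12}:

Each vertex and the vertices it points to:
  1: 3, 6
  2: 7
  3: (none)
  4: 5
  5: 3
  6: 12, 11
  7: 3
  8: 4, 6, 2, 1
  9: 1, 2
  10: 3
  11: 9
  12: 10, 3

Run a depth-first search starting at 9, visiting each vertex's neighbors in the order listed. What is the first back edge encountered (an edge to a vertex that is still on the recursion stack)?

11->9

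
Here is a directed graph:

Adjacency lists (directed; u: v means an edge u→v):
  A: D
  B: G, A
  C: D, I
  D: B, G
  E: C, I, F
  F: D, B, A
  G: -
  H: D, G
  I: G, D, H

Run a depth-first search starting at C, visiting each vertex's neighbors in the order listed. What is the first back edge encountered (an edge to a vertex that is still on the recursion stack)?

A→D

DFS from C (visiting each vertex's neighbors in the order listed); mark gray on enter, black on exit:
C gray
  D gray
    B gray
      G gray
      G black
      A gray
        A→D: D is gray → back edge
First back edge: A → D.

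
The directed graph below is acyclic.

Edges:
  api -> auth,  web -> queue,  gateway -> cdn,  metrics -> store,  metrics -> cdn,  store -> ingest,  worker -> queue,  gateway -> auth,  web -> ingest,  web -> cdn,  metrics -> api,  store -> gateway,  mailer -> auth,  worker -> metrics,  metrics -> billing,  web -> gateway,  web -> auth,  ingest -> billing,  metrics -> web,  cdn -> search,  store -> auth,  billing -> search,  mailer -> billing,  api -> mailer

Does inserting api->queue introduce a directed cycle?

No

Adding api→queue creates a cycle iff queue can already reach api.
Explore from queue: no path reaches api. The graph stays acyclic.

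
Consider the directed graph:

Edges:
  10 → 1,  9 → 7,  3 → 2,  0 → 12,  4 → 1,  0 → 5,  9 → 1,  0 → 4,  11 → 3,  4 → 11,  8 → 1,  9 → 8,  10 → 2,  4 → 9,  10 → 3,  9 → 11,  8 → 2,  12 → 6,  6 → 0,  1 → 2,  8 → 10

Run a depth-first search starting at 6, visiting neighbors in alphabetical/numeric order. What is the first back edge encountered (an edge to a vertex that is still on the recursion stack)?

12->6

DFS from 6 (visiting neighbors in alphabetical/numeric order); mark gray on enter, black on exit:
6 gray
  0 gray
    4 gray
      1 gray
        2 gray
        2 black
      1 black
      9 gray
        9→1: 1 black — skip
        7 gray
        7 black
        8 gray
          8→1: 1 black — skip
          8→2: 2 black — skip
          10 gray
            10→1: 1 black — skip
            10→2: 2 black — skip
            3 gray
              3→2: 2 black — skip
            3 black
          10 black
        8 black
        11 gray
          11→3: 3 black — skip
        11 black
      9 black
      4→11: 11 black — skip
    4 black
    5 gray
    5 black
    12 gray
      12→6: 6 is gray → back edge
First back edge: 12 → 6.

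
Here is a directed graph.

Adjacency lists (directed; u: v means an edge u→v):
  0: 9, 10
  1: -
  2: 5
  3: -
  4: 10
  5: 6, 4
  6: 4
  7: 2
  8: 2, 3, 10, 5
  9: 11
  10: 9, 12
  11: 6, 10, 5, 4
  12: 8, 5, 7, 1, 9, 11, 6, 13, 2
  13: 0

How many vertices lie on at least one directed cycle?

12

A vertex is on a directed cycle iff it belongs to a strongly connected component of size ≥ 2 (or has a self-loop).
The vertices on cycles are {0, 2, 4, 5, 6, 7, 8, 9, 10, 11, 12, 13} — 12 in total.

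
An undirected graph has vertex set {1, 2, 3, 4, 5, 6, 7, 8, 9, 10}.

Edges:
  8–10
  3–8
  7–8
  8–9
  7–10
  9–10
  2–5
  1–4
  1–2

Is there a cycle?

DFS, tracking each vertex's parent; an edge to a visited non-parent vertex closes a cycle.
Start from 5:
visit 5 (parent –)
  visit 2 (parent 5)
    2–5: parent, skip
    visit 1 (parent 2)
      visit 4 (parent 1)
        4–1: parent, skip
      1–2: parent, skip
visit 3 (parent –)
  visit 8 (parent 3)
    visit 9 (parent 8)
      9–8: parent, skip
      visit 10 (parent 9)
        10–8: 8 visited and ≠ parent → cycle
Cycle: 8 – 9 – 10 – 8.

Yes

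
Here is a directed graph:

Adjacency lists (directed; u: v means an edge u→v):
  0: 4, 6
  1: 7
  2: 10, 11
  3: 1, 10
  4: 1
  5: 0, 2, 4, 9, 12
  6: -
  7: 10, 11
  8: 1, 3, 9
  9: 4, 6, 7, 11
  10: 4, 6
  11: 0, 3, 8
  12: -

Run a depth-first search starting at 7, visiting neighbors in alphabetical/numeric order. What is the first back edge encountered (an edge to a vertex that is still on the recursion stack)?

DFS from 7 (visiting neighbors in alphabetical/numeric order); mark gray on enter, black on exit:
7 gray
  10 gray
    4 gray
      1 gray
        1→7: 7 is gray → back edge
First back edge: 1 → 7.

1→7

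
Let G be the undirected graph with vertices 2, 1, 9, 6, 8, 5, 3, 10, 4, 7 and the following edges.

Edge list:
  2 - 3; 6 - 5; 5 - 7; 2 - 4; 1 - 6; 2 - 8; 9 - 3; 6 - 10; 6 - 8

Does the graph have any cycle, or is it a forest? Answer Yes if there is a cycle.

No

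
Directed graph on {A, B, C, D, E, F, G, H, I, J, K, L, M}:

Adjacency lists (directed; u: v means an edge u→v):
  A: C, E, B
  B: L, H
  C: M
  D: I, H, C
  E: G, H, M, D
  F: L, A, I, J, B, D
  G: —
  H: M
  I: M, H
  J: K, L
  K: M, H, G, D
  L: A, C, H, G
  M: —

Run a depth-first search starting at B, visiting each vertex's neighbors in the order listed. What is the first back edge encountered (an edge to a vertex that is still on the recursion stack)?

A->B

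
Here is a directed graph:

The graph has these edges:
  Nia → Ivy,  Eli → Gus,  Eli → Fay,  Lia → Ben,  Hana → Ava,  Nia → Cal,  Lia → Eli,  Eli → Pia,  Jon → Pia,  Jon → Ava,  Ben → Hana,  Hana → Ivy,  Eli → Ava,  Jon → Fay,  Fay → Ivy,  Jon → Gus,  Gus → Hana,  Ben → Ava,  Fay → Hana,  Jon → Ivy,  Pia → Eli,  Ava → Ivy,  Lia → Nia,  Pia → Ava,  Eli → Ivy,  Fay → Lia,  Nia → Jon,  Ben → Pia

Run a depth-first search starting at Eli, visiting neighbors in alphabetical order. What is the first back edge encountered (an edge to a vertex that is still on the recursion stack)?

Pia→Eli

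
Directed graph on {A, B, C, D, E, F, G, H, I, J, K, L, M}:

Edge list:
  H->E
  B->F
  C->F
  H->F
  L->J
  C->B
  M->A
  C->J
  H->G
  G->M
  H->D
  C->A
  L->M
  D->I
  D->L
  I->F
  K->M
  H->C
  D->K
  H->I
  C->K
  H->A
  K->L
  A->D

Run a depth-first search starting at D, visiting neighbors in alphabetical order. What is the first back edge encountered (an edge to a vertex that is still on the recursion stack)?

A→D

DFS from D (visiting neighbors in alphabetical order); mark gray on enter, black on exit:
D gray
  I gray
    F gray
    F black
  I black
  K gray
    L gray
      J gray
      J black
      M gray
        A gray
          A→D: D is gray → back edge
First back edge: A → D.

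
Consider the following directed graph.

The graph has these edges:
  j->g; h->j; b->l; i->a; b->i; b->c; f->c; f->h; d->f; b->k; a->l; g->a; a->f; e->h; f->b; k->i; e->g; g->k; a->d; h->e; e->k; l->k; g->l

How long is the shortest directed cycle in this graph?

For each vertex v, BFS finds the shortest path from v back to v.
The shortest such closed walk is h → e → h, length 2.

2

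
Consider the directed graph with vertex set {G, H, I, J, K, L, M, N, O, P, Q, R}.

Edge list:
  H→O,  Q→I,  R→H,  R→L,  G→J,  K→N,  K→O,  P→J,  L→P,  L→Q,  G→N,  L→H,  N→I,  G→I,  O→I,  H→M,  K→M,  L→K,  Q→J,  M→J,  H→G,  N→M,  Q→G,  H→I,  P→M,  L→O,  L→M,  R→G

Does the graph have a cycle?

No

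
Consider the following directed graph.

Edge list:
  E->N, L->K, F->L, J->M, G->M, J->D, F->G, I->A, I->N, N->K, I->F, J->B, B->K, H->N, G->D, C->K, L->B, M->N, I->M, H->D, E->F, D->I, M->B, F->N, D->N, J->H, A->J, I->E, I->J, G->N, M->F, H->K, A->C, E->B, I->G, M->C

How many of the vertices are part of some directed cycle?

A vertex is on a directed cycle iff it belongs to a strongly connected component of size ≥ 2 (or has a self-loop).
The vertices on cycles are {A, D, E, F, G, H, I, J, M} — 9 in total.

9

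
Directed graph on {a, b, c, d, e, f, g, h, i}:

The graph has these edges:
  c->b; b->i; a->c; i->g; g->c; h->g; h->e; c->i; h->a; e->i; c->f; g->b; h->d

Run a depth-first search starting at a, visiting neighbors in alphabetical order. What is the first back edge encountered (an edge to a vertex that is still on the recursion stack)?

g→b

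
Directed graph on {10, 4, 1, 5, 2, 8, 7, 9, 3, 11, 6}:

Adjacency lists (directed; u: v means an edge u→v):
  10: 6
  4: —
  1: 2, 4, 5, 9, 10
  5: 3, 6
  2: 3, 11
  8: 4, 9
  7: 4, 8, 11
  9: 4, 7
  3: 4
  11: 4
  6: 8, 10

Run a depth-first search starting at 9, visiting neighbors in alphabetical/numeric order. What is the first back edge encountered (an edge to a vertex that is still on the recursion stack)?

8->9

DFS from 9 (visiting neighbors in alphabetical/numeric order); mark gray on enter, black on exit:
9 gray
  4 gray
  4 black
  7 gray
    7→4: 4 black — skip
    8 gray
      8→4: 4 black — skip
      8→9: 9 is gray → back edge
First back edge: 8 → 9.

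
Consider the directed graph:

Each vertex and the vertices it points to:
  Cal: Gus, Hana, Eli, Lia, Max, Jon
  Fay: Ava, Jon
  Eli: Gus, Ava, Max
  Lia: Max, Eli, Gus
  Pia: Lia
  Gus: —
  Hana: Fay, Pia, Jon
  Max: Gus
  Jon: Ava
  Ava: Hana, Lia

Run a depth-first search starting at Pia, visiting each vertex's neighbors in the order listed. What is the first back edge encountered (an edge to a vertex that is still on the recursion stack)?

Fay→Ava

DFS from Pia (visiting each vertex's neighbors in the order listed); mark gray on enter, black on exit:
Pia gray
  Lia gray
    Max gray
      Gus gray
      Gus black
    Max black
    Eli gray
      Eli→Gus: Gus black — skip
      Ava gray
        Hana gray
          Fay gray
            Fay→Ava: Ava is gray → back edge
First back edge: Fay → Ava.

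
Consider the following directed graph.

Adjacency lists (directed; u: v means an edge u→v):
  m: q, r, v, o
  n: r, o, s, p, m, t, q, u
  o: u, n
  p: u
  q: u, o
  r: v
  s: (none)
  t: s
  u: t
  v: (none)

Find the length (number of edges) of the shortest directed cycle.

2

For each vertex v, BFS finds the shortest path from v back to v.
The shortest such closed walk is o → n → o, length 2.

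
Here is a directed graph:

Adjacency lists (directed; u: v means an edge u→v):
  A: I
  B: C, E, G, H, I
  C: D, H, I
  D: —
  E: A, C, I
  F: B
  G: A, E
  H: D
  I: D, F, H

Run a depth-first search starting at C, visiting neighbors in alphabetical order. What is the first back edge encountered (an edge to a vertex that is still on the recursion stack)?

DFS from C (visiting neighbors in alphabetical order); mark gray on enter, black on exit:
C gray
  D gray
  D black
  H gray
    H→D: D black — skip
  H black
  I gray
    I→D: D black — skip
    F gray
      B gray
        B→C: C is gray → back edge
First back edge: B → C.

B->C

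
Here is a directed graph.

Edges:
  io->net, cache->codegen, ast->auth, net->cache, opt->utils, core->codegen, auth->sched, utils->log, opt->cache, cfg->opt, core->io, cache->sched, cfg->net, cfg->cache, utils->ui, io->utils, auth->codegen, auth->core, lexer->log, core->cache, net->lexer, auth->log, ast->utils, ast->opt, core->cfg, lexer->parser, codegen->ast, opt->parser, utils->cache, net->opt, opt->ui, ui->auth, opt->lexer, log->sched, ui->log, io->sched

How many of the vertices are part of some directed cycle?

A vertex is on a directed cycle iff it belongs to a strongly connected component of size ≥ 2 (or has a self-loop).
The vertices on cycles are {io, ui, ast, cfg, net, opt, auth, core, cache, utils, codegen} — 11 in total.

11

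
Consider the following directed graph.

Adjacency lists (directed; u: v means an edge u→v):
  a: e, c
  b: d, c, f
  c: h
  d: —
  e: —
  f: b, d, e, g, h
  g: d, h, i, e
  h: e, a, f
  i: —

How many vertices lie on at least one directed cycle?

A vertex is on a directed cycle iff it belongs to a strongly connected component of size ≥ 2 (or has a self-loop).
The vertices on cycles are {a, b, c, f, g, h} — 6 in total.

6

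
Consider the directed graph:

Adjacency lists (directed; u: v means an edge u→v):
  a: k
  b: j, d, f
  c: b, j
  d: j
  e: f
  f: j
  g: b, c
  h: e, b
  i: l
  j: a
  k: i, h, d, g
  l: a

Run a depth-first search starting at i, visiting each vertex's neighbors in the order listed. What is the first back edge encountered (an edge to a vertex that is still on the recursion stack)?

k->i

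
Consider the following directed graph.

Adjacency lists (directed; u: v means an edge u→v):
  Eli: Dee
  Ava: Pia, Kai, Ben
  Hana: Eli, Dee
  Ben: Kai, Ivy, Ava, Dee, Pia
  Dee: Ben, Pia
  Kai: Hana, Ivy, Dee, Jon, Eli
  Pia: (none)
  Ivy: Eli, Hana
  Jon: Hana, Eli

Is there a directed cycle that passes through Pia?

No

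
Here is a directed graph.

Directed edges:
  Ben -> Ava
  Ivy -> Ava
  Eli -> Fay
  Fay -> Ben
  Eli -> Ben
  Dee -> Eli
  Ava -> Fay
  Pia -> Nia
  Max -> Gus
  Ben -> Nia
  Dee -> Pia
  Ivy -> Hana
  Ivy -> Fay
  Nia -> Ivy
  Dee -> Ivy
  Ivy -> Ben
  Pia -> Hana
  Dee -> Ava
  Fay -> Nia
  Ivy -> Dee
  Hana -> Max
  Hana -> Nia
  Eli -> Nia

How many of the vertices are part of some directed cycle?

A vertex is on a directed cycle iff it belongs to a strongly connected component of size ≥ 2 (or has a self-loop).
The vertices on cycles are {Ava, Ben, Dee, Eli, Fay, Ivy, Nia, Pia, Hana} — 9 in total.

9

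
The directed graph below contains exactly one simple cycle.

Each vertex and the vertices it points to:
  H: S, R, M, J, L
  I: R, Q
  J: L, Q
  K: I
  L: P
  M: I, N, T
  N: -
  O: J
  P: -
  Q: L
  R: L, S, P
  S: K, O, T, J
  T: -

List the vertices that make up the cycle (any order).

I, K, R, S

DFS with gray/black marking from R:
R gray
  L gray
    P gray
    P black
  L black
  S gray
    K gray
      I gray
        I→R: R is gray → back edge
Back edge closes the cycle R → S → K → I → R; its vertices are {I, K, R, S}.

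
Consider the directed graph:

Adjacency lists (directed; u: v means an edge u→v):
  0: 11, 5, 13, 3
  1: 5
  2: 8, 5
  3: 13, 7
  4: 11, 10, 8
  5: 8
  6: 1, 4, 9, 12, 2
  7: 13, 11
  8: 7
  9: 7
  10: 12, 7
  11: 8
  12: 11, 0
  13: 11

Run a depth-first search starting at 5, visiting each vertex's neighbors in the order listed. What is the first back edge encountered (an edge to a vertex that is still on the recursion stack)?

11→8

DFS from 5 (visiting each vertex's neighbors in the order listed); mark gray on enter, black on exit:
5 gray
  8 gray
    7 gray
      13 gray
        11 gray
          11→8: 8 is gray → back edge
First back edge: 11 → 8.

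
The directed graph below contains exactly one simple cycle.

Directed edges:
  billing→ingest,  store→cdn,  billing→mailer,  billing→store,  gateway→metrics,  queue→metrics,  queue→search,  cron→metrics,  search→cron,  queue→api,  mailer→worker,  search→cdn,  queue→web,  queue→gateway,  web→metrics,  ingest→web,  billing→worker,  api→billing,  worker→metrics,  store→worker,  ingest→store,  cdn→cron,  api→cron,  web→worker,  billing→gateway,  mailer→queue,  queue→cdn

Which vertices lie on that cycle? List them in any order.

DFS with gray/black marking from billing:
billing gray
  mailer gray
    worker gray
      metrics gray
      metrics black
    worker black
    queue gray
      cdn gray
        cron gray
          cron→metrics: metrics black — skip
        cron black
      cdn black
      api gray
        api→cron: cron black — skip
        api→billing: billing is gray → back edge
Back edge closes the cycle billing → mailer → queue → api → billing; its vertices are {api, queue, mailer, billing}.

api, queue, mailer, billing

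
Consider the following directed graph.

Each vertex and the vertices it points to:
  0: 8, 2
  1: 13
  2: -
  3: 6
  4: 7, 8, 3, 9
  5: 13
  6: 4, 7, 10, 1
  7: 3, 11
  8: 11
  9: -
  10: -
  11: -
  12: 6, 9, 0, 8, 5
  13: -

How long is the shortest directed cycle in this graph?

3

For each vertex v, BFS finds the shortest path from v back to v.
The shortest such closed walk is 6 → 7 → 3 → 6, length 3.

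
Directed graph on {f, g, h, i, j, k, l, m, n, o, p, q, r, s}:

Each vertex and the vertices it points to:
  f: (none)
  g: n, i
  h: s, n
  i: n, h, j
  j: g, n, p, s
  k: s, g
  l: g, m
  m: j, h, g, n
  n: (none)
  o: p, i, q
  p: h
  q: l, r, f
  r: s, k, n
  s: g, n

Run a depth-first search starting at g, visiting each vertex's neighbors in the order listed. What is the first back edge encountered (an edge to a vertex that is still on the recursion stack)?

DFS from g (visiting each vertex's neighbors in the order listed); mark gray on enter, black on exit:
g gray
  n gray
  n black
  i gray
    i→n: n black — skip
    h gray
      s gray
        s→g: g is gray → back edge
First back edge: s → g.

s->g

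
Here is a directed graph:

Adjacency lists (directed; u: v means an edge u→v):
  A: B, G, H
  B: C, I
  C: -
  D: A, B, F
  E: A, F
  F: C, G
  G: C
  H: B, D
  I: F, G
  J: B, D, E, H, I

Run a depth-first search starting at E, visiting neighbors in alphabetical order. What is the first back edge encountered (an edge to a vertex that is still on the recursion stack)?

D->A

DFS from E (visiting neighbors in alphabetical order); mark gray on enter, black on exit:
E gray
  A gray
    B gray
      C gray
      C black
      I gray
        F gray
          F→C: C black — skip
          G gray
            G→C: C black — skip
          G black
        F black
        I→G: G black — skip
      I black
    B black
    A→G: G black — skip
    H gray
      H→B: B black — skip
      D gray
        D→A: A is gray → back edge
First back edge: D → A.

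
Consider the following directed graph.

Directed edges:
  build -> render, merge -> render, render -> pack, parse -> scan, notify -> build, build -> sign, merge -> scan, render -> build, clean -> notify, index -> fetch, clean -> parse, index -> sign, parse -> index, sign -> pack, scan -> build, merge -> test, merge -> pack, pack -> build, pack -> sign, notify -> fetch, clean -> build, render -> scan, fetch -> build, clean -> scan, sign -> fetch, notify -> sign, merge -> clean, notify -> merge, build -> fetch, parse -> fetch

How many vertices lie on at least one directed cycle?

9

A vertex is on a directed cycle iff it belongs to a strongly connected component of size ≥ 2 (or has a self-loop).
The vertices on cycles are {pack, scan, sign, build, clean, fetch, merge, notify, render} — 9 in total.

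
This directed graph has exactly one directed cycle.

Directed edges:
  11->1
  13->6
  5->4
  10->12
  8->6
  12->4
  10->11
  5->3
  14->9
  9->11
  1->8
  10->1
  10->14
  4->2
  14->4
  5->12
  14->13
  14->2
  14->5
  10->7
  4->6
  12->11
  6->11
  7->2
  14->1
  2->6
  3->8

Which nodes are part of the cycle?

DFS with gray/black marking from 11:
11 gray
  1 gray
    8 gray
      6 gray
        6→11: 11 is gray → back edge
Back edge closes the cycle 11 → 1 → 8 → 6 → 11; its vertices are {1, 6, 8, 11}.

1, 6, 8, 11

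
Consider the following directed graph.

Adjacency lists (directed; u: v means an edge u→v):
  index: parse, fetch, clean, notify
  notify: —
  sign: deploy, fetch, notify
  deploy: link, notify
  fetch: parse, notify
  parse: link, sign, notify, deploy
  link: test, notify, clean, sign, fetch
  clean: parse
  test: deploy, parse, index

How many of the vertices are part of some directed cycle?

8

A vertex is on a directed cycle iff it belongs to a strongly connected component of size ≥ 2 (or has a self-loop).
The vertices on cycles are {link, sign, test, clean, fetch, index, parse, deploy} — 8 in total.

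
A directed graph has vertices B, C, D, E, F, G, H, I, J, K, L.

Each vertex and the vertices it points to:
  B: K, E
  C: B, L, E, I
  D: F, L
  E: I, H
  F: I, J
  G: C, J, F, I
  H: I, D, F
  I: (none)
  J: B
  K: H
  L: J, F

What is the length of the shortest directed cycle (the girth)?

For each vertex v, BFS finds the shortest path from v back to v.
The shortest such closed walk is J → B → K → H → F → J, length 5.

5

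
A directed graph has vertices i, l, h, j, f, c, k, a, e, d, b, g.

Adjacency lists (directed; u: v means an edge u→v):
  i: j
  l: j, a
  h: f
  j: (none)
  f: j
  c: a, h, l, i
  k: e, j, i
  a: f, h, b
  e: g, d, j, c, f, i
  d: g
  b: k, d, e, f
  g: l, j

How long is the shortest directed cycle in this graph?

4

For each vertex v, BFS finds the shortest path from v back to v.
The shortest such closed walk is e → c → a → b → e, length 4.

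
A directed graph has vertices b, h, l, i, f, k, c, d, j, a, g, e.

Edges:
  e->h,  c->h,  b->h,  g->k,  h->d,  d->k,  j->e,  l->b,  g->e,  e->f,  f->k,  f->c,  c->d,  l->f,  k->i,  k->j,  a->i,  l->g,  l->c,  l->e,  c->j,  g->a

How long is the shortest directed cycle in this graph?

For each vertex v, BFS finds the shortest path from v back to v.
The shortest such closed walk is f → c → j → e → f, length 4.

4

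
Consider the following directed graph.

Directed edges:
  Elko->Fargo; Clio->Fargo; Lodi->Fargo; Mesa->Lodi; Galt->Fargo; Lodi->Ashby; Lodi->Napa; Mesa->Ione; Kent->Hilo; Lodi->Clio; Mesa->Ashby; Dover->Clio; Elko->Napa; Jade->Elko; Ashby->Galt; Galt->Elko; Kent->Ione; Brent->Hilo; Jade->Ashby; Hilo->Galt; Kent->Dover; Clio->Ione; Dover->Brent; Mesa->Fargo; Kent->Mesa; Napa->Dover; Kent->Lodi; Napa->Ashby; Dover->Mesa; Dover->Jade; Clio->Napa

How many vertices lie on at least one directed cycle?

11

A vertex is on a directed cycle iff it belongs to a strongly connected component of size ≥ 2 (or has a self-loop).
The vertices on cycles are {Clio, Elko, Galt, Hilo, Jade, Lodi, Mesa, Napa, Ashby, Brent, Dover} — 11 in total.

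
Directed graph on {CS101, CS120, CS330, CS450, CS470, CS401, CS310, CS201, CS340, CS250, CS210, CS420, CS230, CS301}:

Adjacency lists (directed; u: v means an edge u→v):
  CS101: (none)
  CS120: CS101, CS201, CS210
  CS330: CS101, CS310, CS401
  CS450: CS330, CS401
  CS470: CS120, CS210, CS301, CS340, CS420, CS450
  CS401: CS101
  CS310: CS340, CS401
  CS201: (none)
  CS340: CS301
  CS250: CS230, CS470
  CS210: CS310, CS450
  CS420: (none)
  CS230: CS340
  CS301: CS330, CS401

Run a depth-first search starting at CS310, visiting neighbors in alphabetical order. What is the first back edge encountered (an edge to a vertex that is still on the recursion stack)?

DFS from CS310 (visiting neighbors in alphabetical order); mark gray on enter, black on exit:
CS310 gray
  CS340 gray
    CS301 gray
      CS330 gray
        CS101 gray
        CS101 black
        CS330→CS310: CS310 is gray → back edge
First back edge: CS330 → CS310.

CS330→CS310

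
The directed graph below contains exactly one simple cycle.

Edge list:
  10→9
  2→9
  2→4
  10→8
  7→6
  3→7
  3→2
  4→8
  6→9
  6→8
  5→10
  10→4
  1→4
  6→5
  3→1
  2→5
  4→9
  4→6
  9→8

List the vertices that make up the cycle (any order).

4, 5, 6, 10

DFS with gray/black marking from 5:
5 gray
  10 gray
    8 gray
    8 black
    4 gray
      4→8: 8 black — skip
      9 gray
        9→8: 8 black — skip
      9 black
      6 gray
        6→9: 9 black — skip
        6→8: 8 black — skip
        6→5: 5 is gray → back edge
Back edge closes the cycle 5 → 10 → 4 → 6 → 5; its vertices are {4, 5, 6, 10}.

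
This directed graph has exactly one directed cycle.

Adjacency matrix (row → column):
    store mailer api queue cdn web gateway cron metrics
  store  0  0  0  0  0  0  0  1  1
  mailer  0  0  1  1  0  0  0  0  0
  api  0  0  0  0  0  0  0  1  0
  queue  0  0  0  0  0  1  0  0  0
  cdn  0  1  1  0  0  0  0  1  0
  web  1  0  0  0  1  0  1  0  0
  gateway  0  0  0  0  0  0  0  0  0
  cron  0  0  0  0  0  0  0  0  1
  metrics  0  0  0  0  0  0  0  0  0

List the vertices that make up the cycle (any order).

cdn, web, queue, mailer

DFS with gray/black marking from web:
web gray
  gateway gray
  gateway black
  cdn gray
    api gray
      cron gray
        metrics gray
        metrics black
      cron black
    api black
    mailer gray
      queue gray
        queue→web: web is gray → back edge
Back edge closes the cycle web → cdn → mailer → queue → web; its vertices are {cdn, web, queue, mailer}.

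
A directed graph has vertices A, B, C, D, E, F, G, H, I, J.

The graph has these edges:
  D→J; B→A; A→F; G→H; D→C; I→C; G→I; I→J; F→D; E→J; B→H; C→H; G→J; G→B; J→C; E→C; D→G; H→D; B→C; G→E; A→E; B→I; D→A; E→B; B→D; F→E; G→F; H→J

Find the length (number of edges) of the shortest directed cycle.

For each vertex v, BFS finds the shortest path from v back to v.
The shortest such closed walk is G → H → D → G, length 3.

3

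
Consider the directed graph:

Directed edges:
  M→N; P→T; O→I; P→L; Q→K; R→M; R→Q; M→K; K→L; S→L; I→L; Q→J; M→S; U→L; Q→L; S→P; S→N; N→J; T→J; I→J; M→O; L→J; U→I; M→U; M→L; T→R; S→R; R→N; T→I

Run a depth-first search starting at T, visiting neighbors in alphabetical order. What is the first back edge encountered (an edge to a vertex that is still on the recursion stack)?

P->T

DFS from T (visiting neighbors in alphabetical order); mark gray on enter, black on exit:
T gray
  I gray
    J gray
    J black
    L gray
      L→J: J black — skip
    L black
  I black
  T→J: J black — skip
  R gray
    M gray
      K gray
        K→L: L black — skip
      K black
      M→L: L black — skip
      N gray
        N→J: J black — skip
      N black
      O gray
        O→I: I black — skip
      O black
      S gray
        S→L: L black — skip
        S→N: N black — skip
        P gray
          P→L: L black — skip
          P→T: T is gray → back edge
First back edge: P → T.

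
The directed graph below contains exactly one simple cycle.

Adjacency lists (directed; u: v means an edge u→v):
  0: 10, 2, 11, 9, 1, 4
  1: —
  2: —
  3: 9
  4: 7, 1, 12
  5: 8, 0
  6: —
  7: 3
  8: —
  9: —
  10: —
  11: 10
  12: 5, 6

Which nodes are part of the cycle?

DFS with gray/black marking from 12:
12 gray
  5 gray
    8 gray
    8 black
    0 gray
      10 gray
      10 black
      2 gray
      2 black
      11 gray
        11→10: 10 black — skip
      11 black
      9 gray
      9 black
      1 gray
      1 black
      4 gray
        7 gray
          3 gray
            3→9: 9 black — skip
          3 black
        7 black
        4→1: 1 black — skip
        4→12: 12 is gray → back edge
Back edge closes the cycle 12 → 5 → 0 → 4 → 12; its vertices are {0, 4, 5, 12}.

0, 4, 5, 12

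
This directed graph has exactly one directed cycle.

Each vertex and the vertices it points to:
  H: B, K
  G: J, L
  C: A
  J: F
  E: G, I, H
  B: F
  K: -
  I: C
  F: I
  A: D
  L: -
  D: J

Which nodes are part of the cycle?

A, C, D, F, I, J

DFS with gray/black marking from I:
I gray
  C gray
    A gray
      D gray
        J gray
          F gray
            F→I: I is gray → back edge
Back edge closes the cycle I → C → A → D → J → F → I; its vertices are {A, C, D, F, I, J}.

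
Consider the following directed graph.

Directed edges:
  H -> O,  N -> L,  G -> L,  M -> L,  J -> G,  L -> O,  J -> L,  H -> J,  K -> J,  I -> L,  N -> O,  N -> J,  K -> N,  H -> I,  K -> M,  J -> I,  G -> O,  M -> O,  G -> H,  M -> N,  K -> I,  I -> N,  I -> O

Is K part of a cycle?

No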